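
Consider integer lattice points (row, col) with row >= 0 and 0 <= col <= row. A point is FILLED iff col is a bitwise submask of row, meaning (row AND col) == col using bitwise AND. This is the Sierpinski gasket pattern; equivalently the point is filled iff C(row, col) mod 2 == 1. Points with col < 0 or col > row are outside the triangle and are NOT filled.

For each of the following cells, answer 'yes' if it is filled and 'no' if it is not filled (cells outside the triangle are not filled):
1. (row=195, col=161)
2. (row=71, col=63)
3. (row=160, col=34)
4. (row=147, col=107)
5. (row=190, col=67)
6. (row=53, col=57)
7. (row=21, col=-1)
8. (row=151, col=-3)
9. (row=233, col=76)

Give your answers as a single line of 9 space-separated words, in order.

Answer: no no no no no no no no no

Derivation:
(195,161): row=0b11000011, col=0b10100001, row AND col = 0b10000001 = 129; 129 != 161 -> empty
(71,63): row=0b1000111, col=0b111111, row AND col = 0b111 = 7; 7 != 63 -> empty
(160,34): row=0b10100000, col=0b100010, row AND col = 0b100000 = 32; 32 != 34 -> empty
(147,107): row=0b10010011, col=0b1101011, row AND col = 0b11 = 3; 3 != 107 -> empty
(190,67): row=0b10111110, col=0b1000011, row AND col = 0b10 = 2; 2 != 67 -> empty
(53,57): col outside [0, 53] -> not filled
(21,-1): col outside [0, 21] -> not filled
(151,-3): col outside [0, 151] -> not filled
(233,76): row=0b11101001, col=0b1001100, row AND col = 0b1001000 = 72; 72 != 76 -> empty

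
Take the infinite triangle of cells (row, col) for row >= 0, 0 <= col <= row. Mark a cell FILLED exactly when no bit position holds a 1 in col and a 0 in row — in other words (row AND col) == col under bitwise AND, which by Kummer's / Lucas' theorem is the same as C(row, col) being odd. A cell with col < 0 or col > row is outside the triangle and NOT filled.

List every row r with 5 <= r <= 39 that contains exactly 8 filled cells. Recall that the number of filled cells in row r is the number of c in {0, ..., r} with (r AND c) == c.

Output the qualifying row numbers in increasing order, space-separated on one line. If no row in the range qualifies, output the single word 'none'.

Answer: 7 11 13 14 19 21 22 25 26 28 35 37 38

Derivation:
Row r has 2^popcount(r) filled cells, so we need popcount(r) = log2(8) = 3.
Scan r = 5..39 and keep those with exactly 3 one-bits:
r=5=101 popcount=2 -> skip
r=6=110 popcount=2 -> skip
r=7=111 popcount=3 -> KEEP
r=8=1000 popcount=1 -> skip
r=9=1001 popcount=2 -> skip
r=10=1010 popcount=2 -> skip
r=11=1011 popcount=3 -> KEEP
r=12=1100 popcount=2 -> skip
r=13=1101 popcount=3 -> KEEP
r=14=1110 popcount=3 -> KEEP
r=15=1111 popcount=4 -> skip
r=16=10000 popcount=1 -> skip
r=17=10001 popcount=2 -> skip
r=18=10010 popcount=2 -> skip
r=19=10011 popcount=3 -> KEEP
r=20=10100 popcount=2 -> skip
r=21=10101 popcount=3 -> KEEP
r=22=10110 popcount=3 -> KEEP
r=23=10111 popcount=4 -> skip
r=24=11000 popcount=2 -> skip
r=25=11001 popcount=3 -> KEEP
r=26=11010 popcount=3 -> KEEP
r=27=11011 popcount=4 -> skip
r=28=11100 popcount=3 -> KEEP
r=29=11101 popcount=4 -> skip
r=30=11110 popcount=4 -> skip
r=31=11111 popcount=5 -> skip
r=32=100000 popcount=1 -> skip
r=33=100001 popcount=2 -> skip
r=34=100010 popcount=2 -> skip
r=35=100011 popcount=3 -> KEEP
r=36=100100 popcount=2 -> skip
r=37=100101 popcount=3 -> KEEP
r=38=100110 popcount=3 -> KEEP
r=39=100111 popcount=4 -> skip
Kept rows: 7 11 13 14 19 21 22 25 26 28 35 37 38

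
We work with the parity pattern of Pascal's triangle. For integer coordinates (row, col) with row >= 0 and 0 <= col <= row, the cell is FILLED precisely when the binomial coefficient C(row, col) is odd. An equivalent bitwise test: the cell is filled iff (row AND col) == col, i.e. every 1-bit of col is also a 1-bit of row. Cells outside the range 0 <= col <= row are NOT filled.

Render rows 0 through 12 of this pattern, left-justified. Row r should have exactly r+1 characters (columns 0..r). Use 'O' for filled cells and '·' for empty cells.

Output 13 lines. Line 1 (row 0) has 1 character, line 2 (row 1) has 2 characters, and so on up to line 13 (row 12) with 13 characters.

r0=0: O
r1=1: OO
r2=10: O·O
r3=11: OOOO
r4=100: O···O
r5=101: OO··OO
r6=110: O·O·O·O
r7=111: OOOOOOOO
r8=1000: O·······O
r9=1001: OO······OO
r10=1010: O·O·····O·O
r11=1011: OOOO····OOOO
r12=1100: O···O···O···O

Answer: O
OO
O·O
OOOO
O···O
OO··OO
O·O·O·O
OOOOOOOO
O·······O
OO······OO
O·O·····O·O
OOOO····OOOO
O···O···O···O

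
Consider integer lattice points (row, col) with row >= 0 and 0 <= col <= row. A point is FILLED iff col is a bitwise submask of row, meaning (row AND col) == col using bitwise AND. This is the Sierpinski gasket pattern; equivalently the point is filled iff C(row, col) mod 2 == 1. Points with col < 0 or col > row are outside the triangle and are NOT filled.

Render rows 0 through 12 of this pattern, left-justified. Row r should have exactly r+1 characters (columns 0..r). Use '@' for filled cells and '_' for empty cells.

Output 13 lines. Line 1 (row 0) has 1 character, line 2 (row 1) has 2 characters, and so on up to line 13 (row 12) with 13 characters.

Answer: @
@@
@_@
@@@@
@___@
@@__@@
@_@_@_@
@@@@@@@@
@_______@
@@______@@
@_@_____@_@
@@@@____@@@@
@___@___@___@

Derivation:
r0=0: @
r1=1: @@
r2=10: @_@
r3=11: @@@@
r4=100: @___@
r5=101: @@__@@
r6=110: @_@_@_@
r7=111: @@@@@@@@
r8=1000: @_______@
r9=1001: @@______@@
r10=1010: @_@_____@_@
r11=1011: @@@@____@@@@
r12=1100: @___@___@___@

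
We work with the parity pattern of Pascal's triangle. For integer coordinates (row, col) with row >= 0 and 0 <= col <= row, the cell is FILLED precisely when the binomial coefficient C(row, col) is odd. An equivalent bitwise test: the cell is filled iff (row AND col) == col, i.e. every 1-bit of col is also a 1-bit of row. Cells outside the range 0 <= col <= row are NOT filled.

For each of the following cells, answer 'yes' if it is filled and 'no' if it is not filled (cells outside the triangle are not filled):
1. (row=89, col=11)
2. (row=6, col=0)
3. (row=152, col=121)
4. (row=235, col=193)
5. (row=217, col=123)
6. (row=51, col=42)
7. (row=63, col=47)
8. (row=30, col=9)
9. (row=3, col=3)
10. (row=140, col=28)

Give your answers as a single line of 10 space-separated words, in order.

Answer: no yes no yes no no yes no yes no

Derivation:
(89,11): row=0b1011001, col=0b1011, row AND col = 0b1001 = 9; 9 != 11 -> empty
(6,0): row=0b110, col=0b0, row AND col = 0b0 = 0; 0 == 0 -> filled
(152,121): row=0b10011000, col=0b1111001, row AND col = 0b11000 = 24; 24 != 121 -> empty
(235,193): row=0b11101011, col=0b11000001, row AND col = 0b11000001 = 193; 193 == 193 -> filled
(217,123): row=0b11011001, col=0b1111011, row AND col = 0b1011001 = 89; 89 != 123 -> empty
(51,42): row=0b110011, col=0b101010, row AND col = 0b100010 = 34; 34 != 42 -> empty
(63,47): row=0b111111, col=0b101111, row AND col = 0b101111 = 47; 47 == 47 -> filled
(30,9): row=0b11110, col=0b1001, row AND col = 0b1000 = 8; 8 != 9 -> empty
(3,3): row=0b11, col=0b11, row AND col = 0b11 = 3; 3 == 3 -> filled
(140,28): row=0b10001100, col=0b11100, row AND col = 0b1100 = 12; 12 != 28 -> empty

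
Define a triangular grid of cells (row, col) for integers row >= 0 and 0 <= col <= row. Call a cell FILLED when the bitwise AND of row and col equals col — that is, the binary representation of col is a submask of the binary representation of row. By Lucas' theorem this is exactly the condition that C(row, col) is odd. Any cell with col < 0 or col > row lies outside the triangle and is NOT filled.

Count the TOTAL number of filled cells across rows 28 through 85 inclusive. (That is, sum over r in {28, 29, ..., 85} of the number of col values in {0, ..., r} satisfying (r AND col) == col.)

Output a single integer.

r28=11100 pc3: +8 =8
r29=11101 pc4: +16 =24
r30=11110 pc4: +16 =40
r31=11111 pc5: +32 =72
r32=100000 pc1: +2 =74
r33=100001 pc2: +4 =78
r34=100010 pc2: +4 =82
r35=100011 pc3: +8 =90
r36=100100 pc2: +4 =94
r37=100101 pc3: +8 =102
r38=100110 pc3: +8 =110
r39=100111 pc4: +16 =126
r40=101000 pc2: +4 =130
r41=101001 pc3: +8 =138
r42=101010 pc3: +8 =146
r43=101011 pc4: +16 =162
r44=101100 pc3: +8 =170
r45=101101 pc4: +16 =186
r46=101110 pc4: +16 =202
r47=101111 pc5: +32 =234
r48=110000 pc2: +4 =238
r49=110001 pc3: +8 =246
r50=110010 pc3: +8 =254
r51=110011 pc4: +16 =270
r52=110100 pc3: +8 =278
r53=110101 pc4: +16 =294
r54=110110 pc4: +16 =310
r55=110111 pc5: +32 =342
r56=111000 pc3: +8 =350
r57=111001 pc4: +16 =366
r58=111010 pc4: +16 =382
r59=111011 pc5: +32 =414
r60=111100 pc4: +16 =430
r61=111101 pc5: +32 =462
r62=111110 pc5: +32 =494
r63=111111 pc6: +64 =558
r64=1000000 pc1: +2 =560
r65=1000001 pc2: +4 =564
r66=1000010 pc2: +4 =568
r67=1000011 pc3: +8 =576
r68=1000100 pc2: +4 =580
r69=1000101 pc3: +8 =588
r70=1000110 pc3: +8 =596
r71=1000111 pc4: +16 =612
r72=1001000 pc2: +4 =616
r73=1001001 pc3: +8 =624
r74=1001010 pc3: +8 =632
r75=1001011 pc4: +16 =648
r76=1001100 pc3: +8 =656
r77=1001101 pc4: +16 =672
r78=1001110 pc4: +16 =688
r79=1001111 pc5: +32 =720
r80=1010000 pc2: +4 =724
r81=1010001 pc3: +8 =732
r82=1010010 pc3: +8 =740
r83=1010011 pc4: +16 =756
r84=1010100 pc3: +8 =764
r85=1010101 pc4: +16 =780

Answer: 780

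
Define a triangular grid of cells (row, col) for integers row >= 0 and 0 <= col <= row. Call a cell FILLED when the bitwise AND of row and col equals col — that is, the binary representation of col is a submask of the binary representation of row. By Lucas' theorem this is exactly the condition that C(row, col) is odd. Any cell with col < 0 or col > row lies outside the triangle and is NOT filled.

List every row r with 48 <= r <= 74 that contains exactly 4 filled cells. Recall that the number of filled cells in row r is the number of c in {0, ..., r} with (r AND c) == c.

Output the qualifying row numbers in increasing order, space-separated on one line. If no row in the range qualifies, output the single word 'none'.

Row r has 2^popcount(r) filled cells, so we need popcount(r) = log2(4) = 2.
Scan r = 48..74 and keep those with exactly 2 one-bits:
r=48=110000 popcount=2 -> KEEP
r=49=110001 popcount=3 -> skip
r=50=110010 popcount=3 -> skip
r=51=110011 popcount=4 -> skip
r=52=110100 popcount=3 -> skip
r=53=110101 popcount=4 -> skip
r=54=110110 popcount=4 -> skip
r=55=110111 popcount=5 -> skip
r=56=111000 popcount=3 -> skip
r=57=111001 popcount=4 -> skip
r=58=111010 popcount=4 -> skip
r=59=111011 popcount=5 -> skip
r=60=111100 popcount=4 -> skip
r=61=111101 popcount=5 -> skip
r=62=111110 popcount=5 -> skip
r=63=111111 popcount=6 -> skip
r=64=1000000 popcount=1 -> skip
r=65=1000001 popcount=2 -> KEEP
r=66=1000010 popcount=2 -> KEEP
r=67=1000011 popcount=3 -> skip
r=68=1000100 popcount=2 -> KEEP
r=69=1000101 popcount=3 -> skip
r=70=1000110 popcount=3 -> skip
r=71=1000111 popcount=4 -> skip
r=72=1001000 popcount=2 -> KEEP
r=73=1001001 popcount=3 -> skip
r=74=1001010 popcount=3 -> skip
Kept rows: 48 65 66 68 72

Answer: 48 65 66 68 72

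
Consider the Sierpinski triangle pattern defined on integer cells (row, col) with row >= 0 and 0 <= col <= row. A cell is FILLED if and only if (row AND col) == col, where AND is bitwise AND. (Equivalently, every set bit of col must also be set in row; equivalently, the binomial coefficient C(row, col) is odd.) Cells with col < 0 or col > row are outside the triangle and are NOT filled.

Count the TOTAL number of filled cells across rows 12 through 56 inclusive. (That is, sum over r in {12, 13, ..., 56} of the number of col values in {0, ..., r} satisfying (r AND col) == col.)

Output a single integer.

Answer: 476

Derivation:
r12=1100 pc2: +4 =4
r13=1101 pc3: +8 =12
r14=1110 pc3: +8 =20
r15=1111 pc4: +16 =36
r16=10000 pc1: +2 =38
r17=10001 pc2: +4 =42
r18=10010 pc2: +4 =46
r19=10011 pc3: +8 =54
r20=10100 pc2: +4 =58
r21=10101 pc3: +8 =66
r22=10110 pc3: +8 =74
r23=10111 pc4: +16 =90
r24=11000 pc2: +4 =94
r25=11001 pc3: +8 =102
r26=11010 pc3: +8 =110
r27=11011 pc4: +16 =126
r28=11100 pc3: +8 =134
r29=11101 pc4: +16 =150
r30=11110 pc4: +16 =166
r31=11111 pc5: +32 =198
r32=100000 pc1: +2 =200
r33=100001 pc2: +4 =204
r34=100010 pc2: +4 =208
r35=100011 pc3: +8 =216
r36=100100 pc2: +4 =220
r37=100101 pc3: +8 =228
r38=100110 pc3: +8 =236
r39=100111 pc4: +16 =252
r40=101000 pc2: +4 =256
r41=101001 pc3: +8 =264
r42=101010 pc3: +8 =272
r43=101011 pc4: +16 =288
r44=101100 pc3: +8 =296
r45=101101 pc4: +16 =312
r46=101110 pc4: +16 =328
r47=101111 pc5: +32 =360
r48=110000 pc2: +4 =364
r49=110001 pc3: +8 =372
r50=110010 pc3: +8 =380
r51=110011 pc4: +16 =396
r52=110100 pc3: +8 =404
r53=110101 pc4: +16 =420
r54=110110 pc4: +16 =436
r55=110111 pc5: +32 =468
r56=111000 pc3: +8 =476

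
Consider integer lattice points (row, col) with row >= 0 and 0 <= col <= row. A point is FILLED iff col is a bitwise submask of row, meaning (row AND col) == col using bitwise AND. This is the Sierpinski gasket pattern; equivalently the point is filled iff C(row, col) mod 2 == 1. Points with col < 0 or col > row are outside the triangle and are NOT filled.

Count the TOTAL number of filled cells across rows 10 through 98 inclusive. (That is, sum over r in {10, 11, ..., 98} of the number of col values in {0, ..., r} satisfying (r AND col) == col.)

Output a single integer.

Answer: 1202

Derivation:
r10=1010 pc2: +4 =4
r11=1011 pc3: +8 =12
r12=1100 pc2: +4 =16
r13=1101 pc3: +8 =24
r14=1110 pc3: +8 =32
r15=1111 pc4: +16 =48
r16=10000 pc1: +2 =50
r17=10001 pc2: +4 =54
r18=10010 pc2: +4 =58
r19=10011 pc3: +8 =66
r20=10100 pc2: +4 =70
r21=10101 pc3: +8 =78
r22=10110 pc3: +8 =86
r23=10111 pc4: +16 =102
r24=11000 pc2: +4 =106
r25=11001 pc3: +8 =114
r26=11010 pc3: +8 =122
r27=11011 pc4: +16 =138
r28=11100 pc3: +8 =146
r29=11101 pc4: +16 =162
r30=11110 pc4: +16 =178
r31=11111 pc5: +32 =210
r32=100000 pc1: +2 =212
r33=100001 pc2: +4 =216
r34=100010 pc2: +4 =220
r35=100011 pc3: +8 =228
r36=100100 pc2: +4 =232
r37=100101 pc3: +8 =240
r38=100110 pc3: +8 =248
r39=100111 pc4: +16 =264
r40=101000 pc2: +4 =268
r41=101001 pc3: +8 =276
r42=101010 pc3: +8 =284
r43=101011 pc4: +16 =300
r44=101100 pc3: +8 =308
r45=101101 pc4: +16 =324
r46=101110 pc4: +16 =340
r47=101111 pc5: +32 =372
r48=110000 pc2: +4 =376
r49=110001 pc3: +8 =384
r50=110010 pc3: +8 =392
r51=110011 pc4: +16 =408
r52=110100 pc3: +8 =416
r53=110101 pc4: +16 =432
r54=110110 pc4: +16 =448
r55=110111 pc5: +32 =480
r56=111000 pc3: +8 =488
r57=111001 pc4: +16 =504
r58=111010 pc4: +16 =520
r59=111011 pc5: +32 =552
r60=111100 pc4: +16 =568
r61=111101 pc5: +32 =600
r62=111110 pc5: +32 =632
r63=111111 pc6: +64 =696
r64=1000000 pc1: +2 =698
r65=1000001 pc2: +4 =702
r66=1000010 pc2: +4 =706
r67=1000011 pc3: +8 =714
r68=1000100 pc2: +4 =718
r69=1000101 pc3: +8 =726
r70=1000110 pc3: +8 =734
r71=1000111 pc4: +16 =750
r72=1001000 pc2: +4 =754
r73=1001001 pc3: +8 =762
r74=1001010 pc3: +8 =770
r75=1001011 pc4: +16 =786
r76=1001100 pc3: +8 =794
r77=1001101 pc4: +16 =810
r78=1001110 pc4: +16 =826
r79=1001111 pc5: +32 =858
r80=1010000 pc2: +4 =862
r81=1010001 pc3: +8 =870
r82=1010010 pc3: +8 =878
r83=1010011 pc4: +16 =894
r84=1010100 pc3: +8 =902
r85=1010101 pc4: +16 =918
r86=1010110 pc4: +16 =934
r87=1010111 pc5: +32 =966
r88=1011000 pc3: +8 =974
r89=1011001 pc4: +16 =990
r90=1011010 pc4: +16 =1006
r91=1011011 pc5: +32 =1038
r92=1011100 pc4: +16 =1054
r93=1011101 pc5: +32 =1086
r94=1011110 pc5: +32 =1118
r95=1011111 pc6: +64 =1182
r96=1100000 pc2: +4 =1186
r97=1100001 pc3: +8 =1194
r98=1100010 pc3: +8 =1202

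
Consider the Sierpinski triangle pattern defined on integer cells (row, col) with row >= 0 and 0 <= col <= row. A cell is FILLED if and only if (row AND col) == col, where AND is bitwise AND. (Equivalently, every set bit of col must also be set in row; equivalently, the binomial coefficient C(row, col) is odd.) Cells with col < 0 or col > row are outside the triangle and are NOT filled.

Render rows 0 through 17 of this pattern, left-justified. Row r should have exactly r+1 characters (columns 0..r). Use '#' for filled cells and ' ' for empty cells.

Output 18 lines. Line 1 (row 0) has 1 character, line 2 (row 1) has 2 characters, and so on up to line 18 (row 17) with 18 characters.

r0=0: #
r1=1: ##
r2=10: # #
r3=11: ####
r4=100: #   #
r5=101: ##  ##
r6=110: # # # #
r7=111: ########
r8=1000: #       #
r9=1001: ##      ##
r10=1010: # #     # #
r11=1011: ####    ####
r12=1100: #   #   #   #
r13=1101: ##  ##  ##  ##
r14=1110: # # # # # # # #
r15=1111: ################
r16=10000: #               #
r17=10001: ##              ##

Answer: #
##
# #
####
#   #
##  ##
# # # #
########
#       #
##      ##
# #     # #
####    ####
#   #   #   #
##  ##  ##  ##
# # # # # # # #
################
#               #
##              ##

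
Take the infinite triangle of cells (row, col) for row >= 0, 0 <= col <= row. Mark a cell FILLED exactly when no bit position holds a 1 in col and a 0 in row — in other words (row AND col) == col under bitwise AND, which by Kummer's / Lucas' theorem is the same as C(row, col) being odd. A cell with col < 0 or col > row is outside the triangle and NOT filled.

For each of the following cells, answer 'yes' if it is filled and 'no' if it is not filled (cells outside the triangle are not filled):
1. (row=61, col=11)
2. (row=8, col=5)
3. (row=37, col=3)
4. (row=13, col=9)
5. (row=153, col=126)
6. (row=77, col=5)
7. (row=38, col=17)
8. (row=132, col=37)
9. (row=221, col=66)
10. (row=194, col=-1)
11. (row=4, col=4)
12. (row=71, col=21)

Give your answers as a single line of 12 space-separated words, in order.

(61,11): row=0b111101, col=0b1011, row AND col = 0b1001 = 9; 9 != 11 -> empty
(8,5): row=0b1000, col=0b101, row AND col = 0b0 = 0; 0 != 5 -> empty
(37,3): row=0b100101, col=0b11, row AND col = 0b1 = 1; 1 != 3 -> empty
(13,9): row=0b1101, col=0b1001, row AND col = 0b1001 = 9; 9 == 9 -> filled
(153,126): row=0b10011001, col=0b1111110, row AND col = 0b11000 = 24; 24 != 126 -> empty
(77,5): row=0b1001101, col=0b101, row AND col = 0b101 = 5; 5 == 5 -> filled
(38,17): row=0b100110, col=0b10001, row AND col = 0b0 = 0; 0 != 17 -> empty
(132,37): row=0b10000100, col=0b100101, row AND col = 0b100 = 4; 4 != 37 -> empty
(221,66): row=0b11011101, col=0b1000010, row AND col = 0b1000000 = 64; 64 != 66 -> empty
(194,-1): col outside [0, 194] -> not filled
(4,4): row=0b100, col=0b100, row AND col = 0b100 = 4; 4 == 4 -> filled
(71,21): row=0b1000111, col=0b10101, row AND col = 0b101 = 5; 5 != 21 -> empty

Answer: no no no yes no yes no no no no yes no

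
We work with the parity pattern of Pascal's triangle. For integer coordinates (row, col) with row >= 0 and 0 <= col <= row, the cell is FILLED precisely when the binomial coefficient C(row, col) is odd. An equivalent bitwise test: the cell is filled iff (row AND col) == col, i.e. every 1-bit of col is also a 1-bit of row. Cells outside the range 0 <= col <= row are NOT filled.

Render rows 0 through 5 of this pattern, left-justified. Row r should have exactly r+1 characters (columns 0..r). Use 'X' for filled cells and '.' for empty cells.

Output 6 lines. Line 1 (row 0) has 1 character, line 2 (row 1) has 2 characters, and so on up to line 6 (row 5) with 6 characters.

r0=0: X
r1=1: XX
r2=10: X.X
r3=11: XXXX
r4=100: X...X
r5=101: XX..XX

Answer: X
XX
X.X
XXXX
X...X
XX..XX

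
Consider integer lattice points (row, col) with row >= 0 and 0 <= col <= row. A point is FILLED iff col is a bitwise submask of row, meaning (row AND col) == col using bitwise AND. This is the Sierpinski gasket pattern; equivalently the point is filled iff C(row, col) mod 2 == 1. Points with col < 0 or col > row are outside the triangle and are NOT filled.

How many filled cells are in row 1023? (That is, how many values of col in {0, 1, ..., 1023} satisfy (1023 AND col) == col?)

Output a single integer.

Answer: 1024

Derivation:
1023 in binary = 1111111111
popcount(1023) = number of 1-bits in 1111111111 = 10
A col c satisfies (1023 AND c) == c iff every set bit of c is also set in 1023; each of the 10 set bits of 1023 can independently be on or off in c.
count = 2^10 = 1024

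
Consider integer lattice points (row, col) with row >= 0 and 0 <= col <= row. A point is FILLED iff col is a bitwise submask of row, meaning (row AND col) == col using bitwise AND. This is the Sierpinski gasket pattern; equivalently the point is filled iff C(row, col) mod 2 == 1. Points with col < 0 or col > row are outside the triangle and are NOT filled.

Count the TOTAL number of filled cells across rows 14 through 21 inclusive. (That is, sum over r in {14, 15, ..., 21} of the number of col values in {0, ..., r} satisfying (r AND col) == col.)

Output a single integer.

Answer: 54

Derivation:
r14=1110 pc3: +8 =8
r15=1111 pc4: +16 =24
r16=10000 pc1: +2 =26
r17=10001 pc2: +4 =30
r18=10010 pc2: +4 =34
r19=10011 pc3: +8 =42
r20=10100 pc2: +4 =46
r21=10101 pc3: +8 =54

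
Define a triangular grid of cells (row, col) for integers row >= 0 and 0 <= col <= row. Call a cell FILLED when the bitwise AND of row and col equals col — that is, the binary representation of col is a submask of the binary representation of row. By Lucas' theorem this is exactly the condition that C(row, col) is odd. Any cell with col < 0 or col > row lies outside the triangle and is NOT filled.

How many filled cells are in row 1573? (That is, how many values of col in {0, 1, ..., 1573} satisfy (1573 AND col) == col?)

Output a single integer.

1573 in binary = 11000100101
popcount(1573) = number of 1-bits in 11000100101 = 5
A col c satisfies (1573 AND c) == c iff every set bit of c is also set in 1573; each of the 5 set bits of 1573 can independently be on or off in c.
count = 2^5 = 32

Answer: 32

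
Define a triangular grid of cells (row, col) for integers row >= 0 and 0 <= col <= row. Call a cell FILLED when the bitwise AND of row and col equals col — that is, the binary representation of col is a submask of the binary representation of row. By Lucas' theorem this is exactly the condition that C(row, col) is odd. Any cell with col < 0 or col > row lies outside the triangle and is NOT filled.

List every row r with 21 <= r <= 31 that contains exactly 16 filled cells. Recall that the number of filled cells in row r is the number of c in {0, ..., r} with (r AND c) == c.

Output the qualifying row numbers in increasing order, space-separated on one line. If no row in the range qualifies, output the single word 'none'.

Row r has 2^popcount(r) filled cells, so we need popcount(r) = log2(16) = 4.
Scan r = 21..31 and keep those with exactly 4 one-bits:
r=21=10101 popcount=3 -> skip
r=22=10110 popcount=3 -> skip
r=23=10111 popcount=4 -> KEEP
r=24=11000 popcount=2 -> skip
r=25=11001 popcount=3 -> skip
r=26=11010 popcount=3 -> skip
r=27=11011 popcount=4 -> KEEP
r=28=11100 popcount=3 -> skip
r=29=11101 popcount=4 -> KEEP
r=30=11110 popcount=4 -> KEEP
r=31=11111 popcount=5 -> skip
Kept rows: 23 27 29 30

Answer: 23 27 29 30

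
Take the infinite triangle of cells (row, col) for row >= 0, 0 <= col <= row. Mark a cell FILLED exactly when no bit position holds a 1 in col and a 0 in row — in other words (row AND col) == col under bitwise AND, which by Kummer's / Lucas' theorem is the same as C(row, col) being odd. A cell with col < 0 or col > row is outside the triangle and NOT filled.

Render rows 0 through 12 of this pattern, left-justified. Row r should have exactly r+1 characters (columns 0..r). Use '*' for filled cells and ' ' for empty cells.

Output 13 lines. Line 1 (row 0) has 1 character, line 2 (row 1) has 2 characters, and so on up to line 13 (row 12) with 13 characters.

r0=0: *
r1=1: **
r2=10: * *
r3=11: ****
r4=100: *   *
r5=101: **  **
r6=110: * * * *
r7=111: ********
r8=1000: *       *
r9=1001: **      **
r10=1010: * *     * *
r11=1011: ****    ****
r12=1100: *   *   *   *

Answer: *
**
* *
****
*   *
**  **
* * * *
********
*       *
**      **
* *     * *
****    ****
*   *   *   *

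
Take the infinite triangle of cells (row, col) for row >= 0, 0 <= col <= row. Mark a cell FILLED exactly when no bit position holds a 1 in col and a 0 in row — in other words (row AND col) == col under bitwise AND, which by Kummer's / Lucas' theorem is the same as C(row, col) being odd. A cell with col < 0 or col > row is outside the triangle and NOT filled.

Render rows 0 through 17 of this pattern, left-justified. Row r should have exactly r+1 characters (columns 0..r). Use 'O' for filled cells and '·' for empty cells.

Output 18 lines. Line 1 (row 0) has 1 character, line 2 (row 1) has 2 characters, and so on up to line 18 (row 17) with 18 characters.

Answer: O
OO
O·O
OOOO
O···O
OO··OO
O·O·O·O
OOOOOOOO
O·······O
OO······OO
O·O·····O·O
OOOO····OOOO
O···O···O···O
OO··OO··OO··OO
O·O·O·O·O·O·O·O
OOOOOOOOOOOOOOOO
O···············O
OO··············OO

Derivation:
r0=0: O
r1=1: OO
r2=10: O·O
r3=11: OOOO
r4=100: O···O
r5=101: OO··OO
r6=110: O·O·O·O
r7=111: OOOOOOOO
r8=1000: O·······O
r9=1001: OO······OO
r10=1010: O·O·····O·O
r11=1011: OOOO····OOOO
r12=1100: O···O···O···O
r13=1101: OO··OO··OO··OO
r14=1110: O·O·O·O·O·O·O·O
r15=1111: OOOOOOOOOOOOOOOO
r16=10000: O···············O
r17=10001: OO··············OO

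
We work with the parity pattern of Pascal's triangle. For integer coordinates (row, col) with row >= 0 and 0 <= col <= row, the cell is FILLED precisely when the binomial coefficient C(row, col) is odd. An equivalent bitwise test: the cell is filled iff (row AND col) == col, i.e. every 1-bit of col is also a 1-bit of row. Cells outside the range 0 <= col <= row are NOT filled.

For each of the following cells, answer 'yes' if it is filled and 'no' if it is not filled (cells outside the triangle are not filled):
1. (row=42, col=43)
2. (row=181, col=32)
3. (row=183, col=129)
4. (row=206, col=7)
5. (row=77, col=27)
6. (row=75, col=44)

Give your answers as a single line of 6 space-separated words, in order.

Answer: no yes yes no no no

Derivation:
(42,43): col outside [0, 42] -> not filled
(181,32): row=0b10110101, col=0b100000, row AND col = 0b100000 = 32; 32 == 32 -> filled
(183,129): row=0b10110111, col=0b10000001, row AND col = 0b10000001 = 129; 129 == 129 -> filled
(206,7): row=0b11001110, col=0b111, row AND col = 0b110 = 6; 6 != 7 -> empty
(77,27): row=0b1001101, col=0b11011, row AND col = 0b1001 = 9; 9 != 27 -> empty
(75,44): row=0b1001011, col=0b101100, row AND col = 0b1000 = 8; 8 != 44 -> empty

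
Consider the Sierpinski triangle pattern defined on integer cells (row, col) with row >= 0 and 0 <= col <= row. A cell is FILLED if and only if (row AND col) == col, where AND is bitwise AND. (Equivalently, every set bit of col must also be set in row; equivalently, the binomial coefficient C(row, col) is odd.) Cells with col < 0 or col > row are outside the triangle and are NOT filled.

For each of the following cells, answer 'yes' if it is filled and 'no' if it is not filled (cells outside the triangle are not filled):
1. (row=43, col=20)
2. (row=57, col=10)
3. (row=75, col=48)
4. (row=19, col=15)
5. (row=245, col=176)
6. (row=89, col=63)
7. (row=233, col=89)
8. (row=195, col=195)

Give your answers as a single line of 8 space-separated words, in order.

(43,20): row=0b101011, col=0b10100, row AND col = 0b0 = 0; 0 != 20 -> empty
(57,10): row=0b111001, col=0b1010, row AND col = 0b1000 = 8; 8 != 10 -> empty
(75,48): row=0b1001011, col=0b110000, row AND col = 0b0 = 0; 0 != 48 -> empty
(19,15): row=0b10011, col=0b1111, row AND col = 0b11 = 3; 3 != 15 -> empty
(245,176): row=0b11110101, col=0b10110000, row AND col = 0b10110000 = 176; 176 == 176 -> filled
(89,63): row=0b1011001, col=0b111111, row AND col = 0b11001 = 25; 25 != 63 -> empty
(233,89): row=0b11101001, col=0b1011001, row AND col = 0b1001001 = 73; 73 != 89 -> empty
(195,195): row=0b11000011, col=0b11000011, row AND col = 0b11000011 = 195; 195 == 195 -> filled

Answer: no no no no yes no no yes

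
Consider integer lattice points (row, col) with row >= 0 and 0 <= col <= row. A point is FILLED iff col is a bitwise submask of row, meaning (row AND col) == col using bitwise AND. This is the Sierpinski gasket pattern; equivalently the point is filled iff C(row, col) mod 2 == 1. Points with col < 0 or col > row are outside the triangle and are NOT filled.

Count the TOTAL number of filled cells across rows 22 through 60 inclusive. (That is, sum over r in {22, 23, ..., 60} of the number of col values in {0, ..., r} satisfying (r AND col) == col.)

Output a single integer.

r22=10110 pc3: +8 =8
r23=10111 pc4: +16 =24
r24=11000 pc2: +4 =28
r25=11001 pc3: +8 =36
r26=11010 pc3: +8 =44
r27=11011 pc4: +16 =60
r28=11100 pc3: +8 =68
r29=11101 pc4: +16 =84
r30=11110 pc4: +16 =100
r31=11111 pc5: +32 =132
r32=100000 pc1: +2 =134
r33=100001 pc2: +4 =138
r34=100010 pc2: +4 =142
r35=100011 pc3: +8 =150
r36=100100 pc2: +4 =154
r37=100101 pc3: +8 =162
r38=100110 pc3: +8 =170
r39=100111 pc4: +16 =186
r40=101000 pc2: +4 =190
r41=101001 pc3: +8 =198
r42=101010 pc3: +8 =206
r43=101011 pc4: +16 =222
r44=101100 pc3: +8 =230
r45=101101 pc4: +16 =246
r46=101110 pc4: +16 =262
r47=101111 pc5: +32 =294
r48=110000 pc2: +4 =298
r49=110001 pc3: +8 =306
r50=110010 pc3: +8 =314
r51=110011 pc4: +16 =330
r52=110100 pc3: +8 =338
r53=110101 pc4: +16 =354
r54=110110 pc4: +16 =370
r55=110111 pc5: +32 =402
r56=111000 pc3: +8 =410
r57=111001 pc4: +16 =426
r58=111010 pc4: +16 =442
r59=111011 pc5: +32 =474
r60=111100 pc4: +16 =490

Answer: 490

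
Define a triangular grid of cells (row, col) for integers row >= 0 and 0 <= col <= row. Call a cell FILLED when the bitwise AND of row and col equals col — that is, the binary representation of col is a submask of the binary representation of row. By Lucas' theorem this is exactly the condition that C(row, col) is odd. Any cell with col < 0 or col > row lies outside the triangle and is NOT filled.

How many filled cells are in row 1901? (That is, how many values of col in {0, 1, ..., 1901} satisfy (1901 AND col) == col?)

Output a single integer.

Answer: 256

Derivation:
1901 in binary = 11101101101
popcount(1901) = number of 1-bits in 11101101101 = 8
A col c satisfies (1901 AND c) == c iff every set bit of c is also set in 1901; each of the 8 set bits of 1901 can independently be on or off in c.
count = 2^8 = 256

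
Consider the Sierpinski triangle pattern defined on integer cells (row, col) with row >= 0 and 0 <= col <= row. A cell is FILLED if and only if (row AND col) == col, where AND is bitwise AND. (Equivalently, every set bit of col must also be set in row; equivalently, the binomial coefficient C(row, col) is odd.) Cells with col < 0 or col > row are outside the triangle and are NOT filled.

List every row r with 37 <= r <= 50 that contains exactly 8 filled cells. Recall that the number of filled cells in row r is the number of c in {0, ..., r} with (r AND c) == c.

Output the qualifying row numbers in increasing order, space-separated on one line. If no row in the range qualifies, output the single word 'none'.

Answer: 37 38 41 42 44 49 50

Derivation:
Row r has 2^popcount(r) filled cells, so we need popcount(r) = log2(8) = 3.
Scan r = 37..50 and keep those with exactly 3 one-bits:
r=37=100101 popcount=3 -> KEEP
r=38=100110 popcount=3 -> KEEP
r=39=100111 popcount=4 -> skip
r=40=101000 popcount=2 -> skip
r=41=101001 popcount=3 -> KEEP
r=42=101010 popcount=3 -> KEEP
r=43=101011 popcount=4 -> skip
r=44=101100 popcount=3 -> KEEP
r=45=101101 popcount=4 -> skip
r=46=101110 popcount=4 -> skip
r=47=101111 popcount=5 -> skip
r=48=110000 popcount=2 -> skip
r=49=110001 popcount=3 -> KEEP
r=50=110010 popcount=3 -> KEEP
Kept rows: 37 38 41 42 44 49 50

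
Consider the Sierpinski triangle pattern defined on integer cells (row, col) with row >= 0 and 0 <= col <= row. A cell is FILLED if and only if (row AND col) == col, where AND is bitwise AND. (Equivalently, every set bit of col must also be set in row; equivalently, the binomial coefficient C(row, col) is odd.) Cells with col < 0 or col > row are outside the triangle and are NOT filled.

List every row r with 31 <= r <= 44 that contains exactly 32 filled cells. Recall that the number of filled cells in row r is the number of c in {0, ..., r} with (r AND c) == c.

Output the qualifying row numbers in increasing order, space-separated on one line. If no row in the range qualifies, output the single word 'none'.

Row r has 2^popcount(r) filled cells, so we need popcount(r) = log2(32) = 5.
Scan r = 31..44 and keep those with exactly 5 one-bits:
r=31=11111 popcount=5 -> KEEP
r=32=100000 popcount=1 -> skip
r=33=100001 popcount=2 -> skip
r=34=100010 popcount=2 -> skip
r=35=100011 popcount=3 -> skip
r=36=100100 popcount=2 -> skip
r=37=100101 popcount=3 -> skip
r=38=100110 popcount=3 -> skip
r=39=100111 popcount=4 -> skip
r=40=101000 popcount=2 -> skip
r=41=101001 popcount=3 -> skip
r=42=101010 popcount=3 -> skip
r=43=101011 popcount=4 -> skip
r=44=101100 popcount=3 -> skip
Kept rows: 31

Answer: 31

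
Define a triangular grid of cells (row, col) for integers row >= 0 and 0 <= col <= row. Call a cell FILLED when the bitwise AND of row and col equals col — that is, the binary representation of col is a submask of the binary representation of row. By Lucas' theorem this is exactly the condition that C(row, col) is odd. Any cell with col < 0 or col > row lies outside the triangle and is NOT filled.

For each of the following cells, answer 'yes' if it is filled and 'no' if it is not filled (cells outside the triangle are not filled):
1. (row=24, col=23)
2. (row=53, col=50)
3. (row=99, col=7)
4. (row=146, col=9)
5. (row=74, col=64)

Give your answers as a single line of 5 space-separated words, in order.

(24,23): row=0b11000, col=0b10111, row AND col = 0b10000 = 16; 16 != 23 -> empty
(53,50): row=0b110101, col=0b110010, row AND col = 0b110000 = 48; 48 != 50 -> empty
(99,7): row=0b1100011, col=0b111, row AND col = 0b11 = 3; 3 != 7 -> empty
(146,9): row=0b10010010, col=0b1001, row AND col = 0b0 = 0; 0 != 9 -> empty
(74,64): row=0b1001010, col=0b1000000, row AND col = 0b1000000 = 64; 64 == 64 -> filled

Answer: no no no no yes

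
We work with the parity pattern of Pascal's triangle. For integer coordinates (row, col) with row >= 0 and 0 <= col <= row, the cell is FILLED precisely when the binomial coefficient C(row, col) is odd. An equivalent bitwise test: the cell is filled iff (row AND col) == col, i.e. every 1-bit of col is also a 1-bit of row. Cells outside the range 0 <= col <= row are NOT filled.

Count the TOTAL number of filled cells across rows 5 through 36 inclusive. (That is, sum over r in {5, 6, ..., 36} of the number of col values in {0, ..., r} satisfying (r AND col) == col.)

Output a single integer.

Answer: 254

Derivation:
r5=101 pc2: +4 =4
r6=110 pc2: +4 =8
r7=111 pc3: +8 =16
r8=1000 pc1: +2 =18
r9=1001 pc2: +4 =22
r10=1010 pc2: +4 =26
r11=1011 pc3: +8 =34
r12=1100 pc2: +4 =38
r13=1101 pc3: +8 =46
r14=1110 pc3: +8 =54
r15=1111 pc4: +16 =70
r16=10000 pc1: +2 =72
r17=10001 pc2: +4 =76
r18=10010 pc2: +4 =80
r19=10011 pc3: +8 =88
r20=10100 pc2: +4 =92
r21=10101 pc3: +8 =100
r22=10110 pc3: +8 =108
r23=10111 pc4: +16 =124
r24=11000 pc2: +4 =128
r25=11001 pc3: +8 =136
r26=11010 pc3: +8 =144
r27=11011 pc4: +16 =160
r28=11100 pc3: +8 =168
r29=11101 pc4: +16 =184
r30=11110 pc4: +16 =200
r31=11111 pc5: +32 =232
r32=100000 pc1: +2 =234
r33=100001 pc2: +4 =238
r34=100010 pc2: +4 =242
r35=100011 pc3: +8 =250
r36=100100 pc2: +4 =254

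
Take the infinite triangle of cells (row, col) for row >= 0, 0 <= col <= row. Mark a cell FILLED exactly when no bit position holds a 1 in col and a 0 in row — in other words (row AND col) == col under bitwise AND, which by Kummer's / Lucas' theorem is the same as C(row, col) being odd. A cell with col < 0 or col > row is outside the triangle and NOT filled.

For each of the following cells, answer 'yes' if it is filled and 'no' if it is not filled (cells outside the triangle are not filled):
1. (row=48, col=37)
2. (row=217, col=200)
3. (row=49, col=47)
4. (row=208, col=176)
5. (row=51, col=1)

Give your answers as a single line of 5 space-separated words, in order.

(48,37): row=0b110000, col=0b100101, row AND col = 0b100000 = 32; 32 != 37 -> empty
(217,200): row=0b11011001, col=0b11001000, row AND col = 0b11001000 = 200; 200 == 200 -> filled
(49,47): row=0b110001, col=0b101111, row AND col = 0b100001 = 33; 33 != 47 -> empty
(208,176): row=0b11010000, col=0b10110000, row AND col = 0b10010000 = 144; 144 != 176 -> empty
(51,1): row=0b110011, col=0b1, row AND col = 0b1 = 1; 1 == 1 -> filled

Answer: no yes no no yes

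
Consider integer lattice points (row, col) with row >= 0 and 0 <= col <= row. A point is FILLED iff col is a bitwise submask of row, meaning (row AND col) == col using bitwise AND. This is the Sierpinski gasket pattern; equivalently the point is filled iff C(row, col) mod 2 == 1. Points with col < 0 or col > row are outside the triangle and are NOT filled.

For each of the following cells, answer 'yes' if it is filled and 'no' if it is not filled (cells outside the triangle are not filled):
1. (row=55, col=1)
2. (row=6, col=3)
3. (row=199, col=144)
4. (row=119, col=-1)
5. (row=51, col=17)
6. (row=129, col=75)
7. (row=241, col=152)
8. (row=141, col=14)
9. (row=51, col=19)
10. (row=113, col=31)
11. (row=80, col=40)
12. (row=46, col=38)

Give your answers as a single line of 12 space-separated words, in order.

Answer: yes no no no yes no no no yes no no yes

Derivation:
(55,1): row=0b110111, col=0b1, row AND col = 0b1 = 1; 1 == 1 -> filled
(6,3): row=0b110, col=0b11, row AND col = 0b10 = 2; 2 != 3 -> empty
(199,144): row=0b11000111, col=0b10010000, row AND col = 0b10000000 = 128; 128 != 144 -> empty
(119,-1): col outside [0, 119] -> not filled
(51,17): row=0b110011, col=0b10001, row AND col = 0b10001 = 17; 17 == 17 -> filled
(129,75): row=0b10000001, col=0b1001011, row AND col = 0b1 = 1; 1 != 75 -> empty
(241,152): row=0b11110001, col=0b10011000, row AND col = 0b10010000 = 144; 144 != 152 -> empty
(141,14): row=0b10001101, col=0b1110, row AND col = 0b1100 = 12; 12 != 14 -> empty
(51,19): row=0b110011, col=0b10011, row AND col = 0b10011 = 19; 19 == 19 -> filled
(113,31): row=0b1110001, col=0b11111, row AND col = 0b10001 = 17; 17 != 31 -> empty
(80,40): row=0b1010000, col=0b101000, row AND col = 0b0 = 0; 0 != 40 -> empty
(46,38): row=0b101110, col=0b100110, row AND col = 0b100110 = 38; 38 == 38 -> filled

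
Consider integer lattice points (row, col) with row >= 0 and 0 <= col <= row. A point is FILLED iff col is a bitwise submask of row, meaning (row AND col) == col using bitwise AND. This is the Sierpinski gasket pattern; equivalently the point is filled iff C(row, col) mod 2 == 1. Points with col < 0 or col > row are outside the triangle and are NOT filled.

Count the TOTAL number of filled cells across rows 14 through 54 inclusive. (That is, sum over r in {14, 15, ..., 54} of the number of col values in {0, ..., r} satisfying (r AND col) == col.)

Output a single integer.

Answer: 424

Derivation:
r14=1110 pc3: +8 =8
r15=1111 pc4: +16 =24
r16=10000 pc1: +2 =26
r17=10001 pc2: +4 =30
r18=10010 pc2: +4 =34
r19=10011 pc3: +8 =42
r20=10100 pc2: +4 =46
r21=10101 pc3: +8 =54
r22=10110 pc3: +8 =62
r23=10111 pc4: +16 =78
r24=11000 pc2: +4 =82
r25=11001 pc3: +8 =90
r26=11010 pc3: +8 =98
r27=11011 pc4: +16 =114
r28=11100 pc3: +8 =122
r29=11101 pc4: +16 =138
r30=11110 pc4: +16 =154
r31=11111 pc5: +32 =186
r32=100000 pc1: +2 =188
r33=100001 pc2: +4 =192
r34=100010 pc2: +4 =196
r35=100011 pc3: +8 =204
r36=100100 pc2: +4 =208
r37=100101 pc3: +8 =216
r38=100110 pc3: +8 =224
r39=100111 pc4: +16 =240
r40=101000 pc2: +4 =244
r41=101001 pc3: +8 =252
r42=101010 pc3: +8 =260
r43=101011 pc4: +16 =276
r44=101100 pc3: +8 =284
r45=101101 pc4: +16 =300
r46=101110 pc4: +16 =316
r47=101111 pc5: +32 =348
r48=110000 pc2: +4 =352
r49=110001 pc3: +8 =360
r50=110010 pc3: +8 =368
r51=110011 pc4: +16 =384
r52=110100 pc3: +8 =392
r53=110101 pc4: +16 =408
r54=110110 pc4: +16 =424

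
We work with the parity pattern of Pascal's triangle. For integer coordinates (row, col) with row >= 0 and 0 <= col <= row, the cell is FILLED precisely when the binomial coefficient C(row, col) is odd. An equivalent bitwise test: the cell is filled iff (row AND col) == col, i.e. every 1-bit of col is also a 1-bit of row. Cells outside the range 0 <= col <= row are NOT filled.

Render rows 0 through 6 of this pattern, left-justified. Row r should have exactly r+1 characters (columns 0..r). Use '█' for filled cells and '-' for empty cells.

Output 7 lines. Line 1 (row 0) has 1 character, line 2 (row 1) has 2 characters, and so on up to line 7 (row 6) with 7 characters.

r0=0: █
r1=1: ██
r2=10: █-█
r3=11: ████
r4=100: █---█
r5=101: ██--██
r6=110: █-█-█-█

Answer: █
██
█-█
████
█---█
██--██
█-█-█-█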